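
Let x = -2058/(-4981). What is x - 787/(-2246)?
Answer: 8542315/11187326 ≈ 0.76357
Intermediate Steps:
x = 2058/4981 (x = -2058*(-1/4981) = 2058/4981 ≈ 0.41317)
x - 787/(-2246) = 2058/4981 - 787/(-2246) = 2058/4981 - 787*(-1/2246) = 2058/4981 + 787/2246 = 8542315/11187326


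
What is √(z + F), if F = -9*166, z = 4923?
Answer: 3*√381 ≈ 58.558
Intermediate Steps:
F = -1494
√(z + F) = √(4923 - 1494) = √3429 = 3*√381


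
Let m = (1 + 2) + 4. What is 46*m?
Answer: 322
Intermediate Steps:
m = 7 (m = 3 + 4 = 7)
46*m = 46*7 = 322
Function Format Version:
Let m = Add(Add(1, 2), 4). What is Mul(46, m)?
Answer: 322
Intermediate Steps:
m = 7 (m = Add(3, 4) = 7)
Mul(46, m) = Mul(46, 7) = 322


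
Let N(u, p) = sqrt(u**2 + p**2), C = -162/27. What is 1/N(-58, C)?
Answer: sqrt(34)/340 ≈ 0.017150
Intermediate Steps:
C = -6 (C = -162*1/27 = -6)
N(u, p) = sqrt(p**2 + u**2)
1/N(-58, C) = 1/(sqrt((-6)**2 + (-58)**2)) = 1/(sqrt(36 + 3364)) = 1/(sqrt(3400)) = 1/(10*sqrt(34)) = sqrt(34)/340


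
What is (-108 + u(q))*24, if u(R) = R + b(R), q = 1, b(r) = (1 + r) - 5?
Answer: -2640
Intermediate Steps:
b(r) = -4 + r
u(R) = -4 + 2*R (u(R) = R + (-4 + R) = -4 + 2*R)
(-108 + u(q))*24 = (-108 + (-4 + 2*1))*24 = (-108 + (-4 + 2))*24 = (-108 - 2)*24 = -110*24 = -2640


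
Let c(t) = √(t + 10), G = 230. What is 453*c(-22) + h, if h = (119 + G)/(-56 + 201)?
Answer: 349/145 + 906*I*√3 ≈ 2.4069 + 1569.2*I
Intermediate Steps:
c(t) = √(10 + t)
h = 349/145 (h = (119 + 230)/(-56 + 201) = 349/145 ≈ 2.4069)
453*c(-22) + h = 453*√(10 - 22) + 349/145 = 453*√(-12) + 349/145 = 453*(2*I*√3) + 349/145 = 906*I*√3 + 349/145 = 349/145 + 906*I*√3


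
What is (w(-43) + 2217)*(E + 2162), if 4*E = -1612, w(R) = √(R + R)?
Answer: 3899703 + 1759*I*√86 ≈ 3.8997e+6 + 16312.0*I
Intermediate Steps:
w(R) = √2*√R (w(R) = √(2*R) = √2*√R)
E = -403 (E = (¼)*(-1612) = -403)
(w(-43) + 2217)*(E + 2162) = (√2*√(-43) + 2217)*(-403 + 2162) = (√2*(I*√43) + 2217)*1759 = (I*√86 + 2217)*1759 = (2217 + I*√86)*1759 = 3899703 + 1759*I*√86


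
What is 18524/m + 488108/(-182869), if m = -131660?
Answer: -16912941159/6019133135 ≈ -2.8099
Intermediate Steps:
18524/m + 488108/(-182869) = 18524/(-131660) + 488108/(-182869) = 18524*(-1/131660) + 488108*(-1/182869) = -4631/32915 - 488108/182869 = -16912941159/6019133135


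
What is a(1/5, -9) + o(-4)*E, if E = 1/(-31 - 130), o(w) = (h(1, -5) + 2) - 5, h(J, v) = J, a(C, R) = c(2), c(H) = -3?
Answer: -481/161 ≈ -2.9876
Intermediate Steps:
a(C, R) = -3
o(w) = -2 (o(w) = (1 + 2) - 5 = 3 - 5 = -2)
E = -1/161 (E = 1/(-161) = -1/161 ≈ -0.0062112)
a(1/5, -9) + o(-4)*E = -3 - 2*(-1/161) = -3 + 2/161 = -481/161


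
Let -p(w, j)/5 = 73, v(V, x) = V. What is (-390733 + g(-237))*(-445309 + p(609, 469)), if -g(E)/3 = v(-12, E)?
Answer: 174123494778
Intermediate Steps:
p(w, j) = -365 (p(w, j) = -5*73 = -365)
g(E) = 36 (g(E) = -3*(-12) = 36)
(-390733 + g(-237))*(-445309 + p(609, 469)) = (-390733 + 36)*(-445309 - 365) = -390697*(-445674) = 174123494778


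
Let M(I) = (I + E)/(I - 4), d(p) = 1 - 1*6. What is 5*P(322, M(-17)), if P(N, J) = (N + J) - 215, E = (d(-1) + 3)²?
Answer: 11300/21 ≈ 538.10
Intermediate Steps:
d(p) = -5 (d(p) = 1 - 6 = -5)
E = 4 (E = (-5 + 3)² = (-2)² = 4)
M(I) = (4 + I)/(-4 + I) (M(I) = (I + 4)/(I - 4) = (4 + I)/(-4 + I))
P(N, J) = -215 + J + N (P(N, J) = (J + N) - 215 = -215 + J + N)
5*P(322, M(-17)) = 5*(-215 + (4 - 17)/(-4 - 17) + 322) = 5*(-215 - 13/(-21) + 322) = 5*(-215 - 1/21*(-13) + 322) = 5*(-215 + 13/21 + 322) = 5*(2260/21) = 11300/21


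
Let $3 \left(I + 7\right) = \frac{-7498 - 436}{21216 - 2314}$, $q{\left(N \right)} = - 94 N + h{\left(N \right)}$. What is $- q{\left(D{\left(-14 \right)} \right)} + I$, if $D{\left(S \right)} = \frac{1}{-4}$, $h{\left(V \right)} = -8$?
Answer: $- \frac{1283819}{56706} \approx -22.64$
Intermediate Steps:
$D{\left(S \right)} = - \frac{1}{4}$
$q{\left(N \right)} = -8 - 94 N$ ($q{\left(N \right)} = - 94 N - 8 = -8 - 94 N$)
$I = - \frac{202438}{28353}$ ($I = -7 + \frac{\left(-7498 - 436\right) \frac{1}{21216 - 2314}}{3} = -7 + \frac{\left(-7934\right) \frac{1}{18902}}{3} = -7 + \frac{1}{3} \left(- \frac{3967}{9451}\right) = -7 - \frac{3967}{28353} = - \frac{202438}{28353} \approx -7.1399$)
$- q{\left(D{\left(-14 \right)} \right)} + I = - (-8 - - \frac{47}{2}) - \frac{202438}{28353} = - (-8 + \frac{47}{2}) - \frac{202438}{28353} = \left(-1\right) \frac{31}{2} - \frac{202438}{28353} = - \frac{31}{2} - \frac{202438}{28353} = - \frac{1283819}{56706}$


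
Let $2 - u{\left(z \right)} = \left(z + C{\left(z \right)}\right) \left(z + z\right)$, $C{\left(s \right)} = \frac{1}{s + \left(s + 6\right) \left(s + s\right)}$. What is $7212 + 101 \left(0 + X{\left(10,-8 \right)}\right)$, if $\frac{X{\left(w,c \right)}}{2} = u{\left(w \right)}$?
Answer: $- \frac{1082276}{33} \approx -32796.0$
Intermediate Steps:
$C{\left(s \right)} = \frac{1}{s + 2 s \left(6 + s\right)}$ ($C{\left(s \right)} = \frac{1}{s + \left(6 + s\right) 2 s} = \frac{1}{s + 2 s \left(6 + s\right)}$)
$u{\left(z \right)} = 2 - 2 z \left(z + \frac{1}{z \left(13 + 2 z\right)}\right)$ ($u{\left(z \right)} = 2 - \left(z + \frac{1}{z \left(13 + 2 z\right)}\right) \left(z + z\right) = 2 - \left(z + \frac{1}{z \left(13 + 2 z\right)}\right) 2 z = 2 - 2 z \left(z + \frac{1}{z \left(13 + 2 z\right)}\right)$)
$X{\left(w,c \right)} = \frac{4 \left(-1 + \left(1 - w^{2}\right) \left(13 + 2 w\right)\right)}{13 + 2 w}$ ($X{\left(w,c \right)} = 2 \frac{2 \left(-1 + \left(1 - w^{2}\right) \left(13 + 2 w\right)\right)}{13 + 2 w} = \frac{4 \left(-1 + \left(1 - w^{2}\right) \left(13 + 2 w\right)\right)}{13 + 2 w}$)
$7212 + 101 \left(0 + X{\left(10,-8 \right)}\right) = 7212 + 101 \left(0 + \frac{4 \left(-1 - \left(-1 + 10^{2}\right) \left(13 + 2 \cdot 10\right)\right)}{13 + 2 \cdot 10}\right) = 7212 + 101 \left(0 + \frac{4 \left(-1 - \left(-1 + 100\right) \left(13 + 20\right)\right)}{13 + 20}\right) = 7212 + 101 \left(0 + \frac{4 \left(-1 - 99 \cdot 33\right)}{33}\right) = 7212 + 101 \left(0 + 4 \cdot \frac{1}{33} \left(-1 - 3267\right)\right) = 7212 + 101 \left(0 + 4 \cdot \frac{1}{33} \left(-3268\right)\right) = 7212 + 101 \left(0 - \frac{13072}{33}\right) = 7212 + 101 \left(- \frac{13072}{33}\right) = 7212 - \frac{1320272}{33} = - \frac{1082276}{33}$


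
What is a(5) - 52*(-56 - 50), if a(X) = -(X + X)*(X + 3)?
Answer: 5432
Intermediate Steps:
a(X) = -2*X*(3 + X)
a(5) - 52*(-56 - 50) = -2*5*(3 + 5) - 52*(-56 - 50) = -2*5*8 - 52*(-106) = -80 + 5512 = 5432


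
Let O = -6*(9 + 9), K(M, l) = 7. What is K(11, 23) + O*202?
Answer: -21809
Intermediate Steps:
O = -108 (O = -6*18 = -108)
K(11, 23) + O*202 = 7 - 108*202 = 7 - 21816 = -21809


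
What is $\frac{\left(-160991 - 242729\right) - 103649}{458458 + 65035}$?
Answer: $- \frac{507369}{523493} \approx -0.9692$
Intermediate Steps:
$\frac{\left(-160991 - 242729\right) - 103649}{458458 + 65035} = \frac{\left(-160991 - 242729\right) - 103649}{523493} = \left(-403720 - 103649\right) \frac{1}{523493} = \left(-507369\right) \frac{1}{523493} = - \frac{507369}{523493}$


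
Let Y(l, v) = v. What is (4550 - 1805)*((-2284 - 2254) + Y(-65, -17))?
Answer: -12503475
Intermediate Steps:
(4550 - 1805)*((-2284 - 2254) + Y(-65, -17)) = (4550 - 1805)*((-2284 - 2254) - 17) = 2745*(-4538 - 17) = 2745*(-4555) = -12503475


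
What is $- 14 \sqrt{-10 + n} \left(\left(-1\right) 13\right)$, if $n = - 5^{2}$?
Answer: $182 i \sqrt{35} \approx 1076.7 i$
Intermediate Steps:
$n = -25$ ($n = \left(-1\right) 25 = -25$)
$- 14 \sqrt{-10 + n} \left(\left(-1\right) 13\right) = - 14 \sqrt{-10 - 25} \left(\left(-1\right) 13\right) = - 14 \sqrt{-35} \left(-13\right) = - 14 i \sqrt{35} \left(-13\right) = 182 i \sqrt{35}$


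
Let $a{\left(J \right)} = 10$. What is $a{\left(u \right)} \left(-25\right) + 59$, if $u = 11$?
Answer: $-191$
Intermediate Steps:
$a{\left(u \right)} \left(-25\right) + 59 = 10 \left(-25\right) + 59 = -250 + 59 = -191$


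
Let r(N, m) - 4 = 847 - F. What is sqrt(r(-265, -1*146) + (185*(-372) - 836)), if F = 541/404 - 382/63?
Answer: I*sqrt(1238030962805)/4242 ≈ 262.3*I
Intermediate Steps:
F = -120245/25452 (F = 541*(1/404) - 382*1/63 = 541/404 - 382/63 = -120245/25452 ≈ -4.7244)
r(N, m) = 21779897/25452 (r(N, m) = 4 + (847 - 1*(-120245/25452)) = 4 + (847 + 120245/25452) = 4 + 21678089/25452 = 21779897/25452)
sqrt(r(-265, -1*146) + (185*(-372) - 836)) = sqrt(21779897/25452 + (185*(-372) - 836)) = sqrt(21779897/25452 + (-68820 - 836)) = sqrt(21779897/25452 - 69656) = sqrt(-1751104615/25452) = I*sqrt(1238030962805)/4242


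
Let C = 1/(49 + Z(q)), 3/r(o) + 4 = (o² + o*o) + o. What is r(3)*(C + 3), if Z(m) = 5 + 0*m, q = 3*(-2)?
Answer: 163/306 ≈ 0.53268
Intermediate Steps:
r(o) = 3/(-4 + o + 2*o²) (r(o) = 3/(-4 + ((o² + o*o) + o)) = 3/(-4 + ((o² + o²) + o)) = 3/(-4 + (2*o² + o)) = 3/(-4 + (o + 2*o²)) = 3/(-4 + o + 2*o²))
q = -6
Z(m) = 5 (Z(m) = 5 + 0 = 5)
C = 1/54 (C = 1/(49 + 5) = 1/54 ≈ 0.018519)
r(3)*(C + 3) = (3/(-4 + 3 + 2*3²))*(1/54 + 3) = (3/(-4 + 3 + 2*9))*(163/54) = (3/(-4 + 3 + 18))*(163/54) = (3/17)*(163/54) = 163/306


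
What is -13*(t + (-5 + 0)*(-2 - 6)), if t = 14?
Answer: -702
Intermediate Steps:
-13*(t + (-5 + 0)*(-2 - 6)) = -13*(14 + (-5 + 0)*(-2 - 6)) = -13*(14 - 5*(-8)) = -13*(14 + 40) = -13*54 = -702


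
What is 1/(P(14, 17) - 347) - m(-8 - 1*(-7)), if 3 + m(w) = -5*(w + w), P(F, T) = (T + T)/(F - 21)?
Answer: -17248/2463 ≈ -7.0028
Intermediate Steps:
P(F, T) = 2*T/(-21 + F) (P(F, T) = (2*T)/(-21 + F) = 2*T/(-21 + F))
m(w) = -3 - 10*w (m(w) = -3 - 5*(w + w) = -3 - 10*w)
1/(P(14, 17) - 347) - m(-8 - 1*(-7)) = 1/(2*17/(-21 + 14) - 347) - (-3 - 10*(-8 - 1*(-7))) = 1/(2*17/(-7) - 347) - (-3 - 10*(-8 + 7)) = 1/(2*17*(-⅐) - 347) - (-3 - 10*(-1)) = 1/(-34/7 - 347) - (-3 + 10) = 1/(-2463/7) - 1*7 = -7/2463 - 7 = -17248/2463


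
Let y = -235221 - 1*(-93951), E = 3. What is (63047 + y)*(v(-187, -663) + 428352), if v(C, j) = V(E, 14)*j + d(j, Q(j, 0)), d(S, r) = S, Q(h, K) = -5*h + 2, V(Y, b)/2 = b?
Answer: -32002984875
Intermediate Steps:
V(Y, b) = 2*b
y = -141270 (y = -235221 + 93951 = -141270)
Q(h, K) = 2 - 5*h
v(C, j) = 29*j (v(C, j) = (2*14)*j + j = 28*j + j = 29*j)
(63047 + y)*(v(-187, -663) + 428352) = (63047 - 141270)*(29*(-663) + 428352) = -78223*(-19227 + 428352) = -78223*409125 = -32002984875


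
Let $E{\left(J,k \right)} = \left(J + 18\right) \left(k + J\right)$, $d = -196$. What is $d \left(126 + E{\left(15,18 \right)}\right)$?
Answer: $-238140$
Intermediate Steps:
$E{\left(J,k \right)} = \left(18 + J\right) \left(J + k\right)$
$d \left(126 + E{\left(15,18 \right)}\right) = - 196 \left(126 + \left(15^{2} + 18 \cdot 15 + 18 \cdot 18 + 15 \cdot 18\right)\right) = - 196 \left(126 + \left(225 + 270 + 324 + 270\right)\right) = - 196 \left(126 + 1089\right) = \left(-196\right) 1215 = -238140$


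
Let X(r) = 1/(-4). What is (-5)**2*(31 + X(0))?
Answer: 3075/4 ≈ 768.75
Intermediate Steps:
X(r) = -1/4
(-5)**2*(31 + X(0)) = (-5)**2*(31 - 1/4) = 25*(123/4) = 3075/4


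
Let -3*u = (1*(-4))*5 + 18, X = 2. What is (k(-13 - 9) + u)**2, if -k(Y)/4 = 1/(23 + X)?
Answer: 1444/5625 ≈ 0.25671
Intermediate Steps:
u = 2/3 (u = -((1*(-4))*5 + 18)/3 = -(-4*5 + 18)/3 = -(-20 + 18)/3 = -1/3*(-2) = 2/3 ≈ 0.66667)
k(Y) = -4/25 (k(Y) = -4/(23 + 2) = -4/25)
(k(-13 - 9) + u)**2 = (-4/25 + 2/3)**2 = (38/75)**2 = 1444/5625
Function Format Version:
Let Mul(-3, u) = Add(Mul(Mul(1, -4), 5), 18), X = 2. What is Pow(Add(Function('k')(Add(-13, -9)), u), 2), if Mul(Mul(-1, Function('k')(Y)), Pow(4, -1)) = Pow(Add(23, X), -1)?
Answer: Rational(1444, 5625) ≈ 0.25671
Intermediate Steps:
u = Rational(2, 3) (u = Mul(Rational(-1, 3), Add(Mul(Mul(1, -4), 5), 18)) = Mul(Rational(-1, 3), Add(Mul(-4, 5), 18)) = Mul(Rational(-1, 3), Add(-20, 18)) = Mul(Rational(-1, 3), -2) = Rational(2, 3) ≈ 0.66667)
Function('k')(Y) = Rational(-4, 25) (Function('k')(Y) = Mul(-4, Pow(Add(23, 2), -1)) = Mul(-4, Pow(25, -1)) = Mul(-4, Rational(1, 25)) = Rational(-4, 25))
Pow(Add(Function('k')(Add(-13, -9)), u), 2) = Pow(Add(Rational(-4, 25), Rational(2, 3)), 2) = Pow(Rational(38, 75), 2) = Rational(1444, 5625)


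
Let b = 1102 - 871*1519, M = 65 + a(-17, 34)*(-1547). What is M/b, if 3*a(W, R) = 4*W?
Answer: -9581/360531 ≈ -0.026575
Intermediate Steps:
a(W, R) = 4*W/3 (a(W, R) = (4*W)/3 = 4*W/3)
M = 105391/3 (M = 65 + ((4/3)*(-17))*(-1547) = 65 - 68/3*(-1547) = 65 + 105196/3 = 105391/3 ≈ 35130.)
b = -1321947 (b = 1102 - 1323049 = -1321947)
M/b = (105391/3)/(-1321947) = (105391/3)*(-1/1321947) = -9581/360531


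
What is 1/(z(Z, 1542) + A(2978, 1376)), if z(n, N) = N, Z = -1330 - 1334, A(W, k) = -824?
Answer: 1/718 ≈ 0.0013928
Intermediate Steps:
Z = -2664
1/(z(Z, 1542) + A(2978, 1376)) = 1/(1542 - 824) = 1/718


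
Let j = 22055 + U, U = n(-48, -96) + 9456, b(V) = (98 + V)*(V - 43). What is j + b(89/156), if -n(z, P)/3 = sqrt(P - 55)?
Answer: 665071333/24336 - 3*I*sqrt(151) ≈ 27329.0 - 36.865*I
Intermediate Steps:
b(V) = (-43 + V)*(98 + V) (b(V) = (98 + V)*(-43 + V) = (-43 + V)*(98 + V))
n(z, P) = -3*sqrt(-55 + P) (n(z, P) = -3*sqrt(P - 55) = -3*sqrt(-55 + P))
U = 9456 - 3*I*sqrt(151) (U = -3*sqrt(-55 - 96) + 9456 = -3*I*sqrt(151) + 9456 = 9456 - 3*I*sqrt(151) ≈ 9456.0 - 36.865*I)
j = 31511 - 3*I*sqrt(151) (j = 22055 + (9456 - 3*I*sqrt(151)) = 31511 - 3*I*sqrt(151) ≈ 31511.0 - 36.865*I)
j + b(89/156) = (31511 - 3*I*sqrt(151)) + (-4214 + (89/156)**2 + 55*(89/156)) = (31511 - 3*I*sqrt(151)) + (-4214 + 7921/24336 + 4895/156) = (31511 - 3*I*sqrt(151)) - 101780363/24336 = 665071333/24336 - 3*I*sqrt(151)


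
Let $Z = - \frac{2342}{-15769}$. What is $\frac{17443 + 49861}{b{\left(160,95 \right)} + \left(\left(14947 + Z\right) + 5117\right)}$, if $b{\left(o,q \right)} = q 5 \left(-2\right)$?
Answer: $\frac{132664597}{37676376} \approx 3.5212$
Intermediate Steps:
$Z = \frac{2342}{15769}$ ($Z = \left(-2342\right) \left(- \frac{1}{15769}\right) = \frac{2342}{15769} \approx 0.14852$)
$b{\left(o,q \right)} = - 10 q$ ($b{\left(o,q \right)} = 5 q \left(-2\right) = - 10 q$)
$\frac{17443 + 49861}{b{\left(160,95 \right)} + \left(\left(14947 + Z\right) + 5117\right)} = \frac{17443 + 49861}{\left(-10\right) 95 + \left(\left(14947 + \frac{2342}{15769}\right) + 5117\right)} = \frac{67304}{-950 + \left(\frac{235701585}{15769} + 5117\right)} = \frac{67304}{-950 + \frac{316391558}{15769}} = \frac{67304}{\frac{301411008}{15769}} = 67304 \cdot \frac{15769}{301411008} = \frac{132664597}{37676376}$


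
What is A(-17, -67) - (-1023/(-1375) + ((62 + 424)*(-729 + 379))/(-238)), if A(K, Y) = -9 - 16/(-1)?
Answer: -1505456/2125 ≈ -708.45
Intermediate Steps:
A(K, Y) = 7 (A(K, Y) = -9 - 16*(-1) = -9 + 16 = 7)
A(-17, -67) - (-1023/(-1375) + ((62 + 424)*(-729 + 379))/(-238)) = 7 - (-1023/(-1375) + ((62 + 424)*(-729 + 379))/(-238)) = 7 - (-1023*(-1/1375) + (486*(-350))*(-1/238)) = 7 - (93/125 - 170100*(-1/238)) = 7 - (93/125 + 12150/17) = 7 - 1*1520331/2125 = 7 - 1520331/2125 = -1505456/2125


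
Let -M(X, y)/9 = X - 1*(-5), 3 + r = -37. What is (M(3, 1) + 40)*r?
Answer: 1280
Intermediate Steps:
r = -40 (r = -3 - 37 = -40)
M(X, y) = -45 - 9*X (M(X, y) = -9*(X - 1*(-5)) = -9*(X + 5) = -9*(5 + X) = -45 - 9*X)
(M(3, 1) + 40)*r = ((-45 - 9*3) + 40)*(-40) = ((-45 - 27) + 40)*(-40) = (-72 + 40)*(-40) = -32*(-40) = 1280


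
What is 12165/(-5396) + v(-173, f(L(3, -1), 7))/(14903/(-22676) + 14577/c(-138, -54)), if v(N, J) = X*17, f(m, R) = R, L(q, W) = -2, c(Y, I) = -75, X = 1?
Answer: -1396907596535/596556177564 ≈ -2.3416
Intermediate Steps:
v(N, J) = 17 (v(N, J) = 1*17 = 17)
12165/(-5396) + v(-173, f(L(3, -1), 7))/(14903/(-22676) + 14577/c(-138, -54)) = 12165/(-5396) + 17/(14903/(-22676) + 14577/(-75)) = 12165*(-1/5396) + 17/(14903*(-1/22676) + 14577*(-1/75)) = -12165/5396 + 17/(-14903/22676 - 4859/25) = -12165/5396 + 17/(-110555259/566900) = -12165/5396 + 17*(-566900/110555259) = -12165/5396 - 9637300/110555259 = -1396907596535/596556177564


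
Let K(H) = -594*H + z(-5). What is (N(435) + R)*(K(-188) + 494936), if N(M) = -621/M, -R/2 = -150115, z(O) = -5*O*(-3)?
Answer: 26404287823219/145 ≈ 1.8210e+11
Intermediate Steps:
z(O) = 15*O
K(H) = -75 - 594*H (K(H) = -594*H + 15*(-5) = -594*H - 75 = -75 - 594*H)
R = 300230 (R = -2*(-150115) = 300230)
(N(435) + R)*(K(-188) + 494936) = (-621/435 + 300230)*((-75 - 594*(-188)) + 494936) = (-621*1/435 + 300230)*((-75 + 111672) + 494936) = (-207/145 + 300230)*(111597 + 494936) = (43533143/145)*606533 = 26404287823219/145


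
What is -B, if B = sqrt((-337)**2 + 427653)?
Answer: -sqrt(541222) ≈ -735.68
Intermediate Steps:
B = sqrt(541222) (B = sqrt(113569 + 427653) = sqrt(541222) ≈ 735.68)
-B = -sqrt(541222)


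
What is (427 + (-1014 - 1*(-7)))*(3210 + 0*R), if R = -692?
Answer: -1861800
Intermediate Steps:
(427 + (-1014 - 1*(-7)))*(3210 + 0*R) = (427 + (-1014 - 1*(-7)))*(3210 + 0*(-692)) = (427 + (-1014 + 7))*(3210 + 0) = (427 - 1007)*3210 = -580*3210 = -1861800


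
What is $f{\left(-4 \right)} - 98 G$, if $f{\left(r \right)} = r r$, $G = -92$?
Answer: $9032$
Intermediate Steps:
$f{\left(r \right)} = r^{2}$
$f{\left(-4 \right)} - 98 G = \left(-4\right)^{2} - -9016 = 16 + 9016 = 9032$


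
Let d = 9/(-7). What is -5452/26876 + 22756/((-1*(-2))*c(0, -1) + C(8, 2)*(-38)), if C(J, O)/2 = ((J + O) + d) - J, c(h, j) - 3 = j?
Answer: -267690681/591272 ≈ -452.74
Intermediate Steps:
c(h, j) = 3 + j
d = -9/7 (d = 9*(-⅐) = -9/7 ≈ -1.2857)
C(J, O) = -18/7 + 2*O (C(J, O) = 2*(((J + O) - 9/7) - J) = 2*((-9/7 + J + O) - J) = 2*(-9/7 + O) = -18/7 + 2*O)
-5452/26876 + 22756/((-1*(-2))*c(0, -1) + C(8, 2)*(-38)) = -5452/26876 + 22756/((-1*(-2))*(3 - 1) + (-18/7 + 2*2)*(-38)) = -5452*1/26876 + 22756/(2*2 + (-18/7 + 4)*(-38)) = -1363/6719 + 22756/(4 + (10/7)*(-38)) = -1363/6719 + 22756/(4 - 380/7) = -1363/6719 + 22756/(-352/7) = -1363/6719 + 22756*(-7/352) = -1363/6719 - 39823/88 = -267690681/591272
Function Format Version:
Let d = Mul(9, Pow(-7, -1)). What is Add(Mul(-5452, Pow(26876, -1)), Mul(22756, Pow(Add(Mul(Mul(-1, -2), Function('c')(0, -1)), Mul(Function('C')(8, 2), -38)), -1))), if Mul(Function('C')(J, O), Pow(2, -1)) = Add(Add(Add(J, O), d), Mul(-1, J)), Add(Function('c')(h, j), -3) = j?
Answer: Rational(-267690681, 591272) ≈ -452.74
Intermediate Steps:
Function('c')(h, j) = Add(3, j)
d = Rational(-9, 7) (d = Mul(9, Rational(-1, 7)) = Rational(-9, 7) ≈ -1.2857)
Function('C')(J, O) = Add(Rational(-18, 7), Mul(2, O)) (Function('C')(J, O) = Mul(2, Add(Add(Add(J, O), Rational(-9, 7)), Mul(-1, J))) = Mul(2, Add(Add(Rational(-9, 7), J, O), Mul(-1, J))) = Mul(2, Add(Rational(-9, 7), O)) = Add(Rational(-18, 7), Mul(2, O)))
Add(Mul(-5452, Pow(26876, -1)), Mul(22756, Pow(Add(Mul(Mul(-1, -2), Function('c')(0, -1)), Mul(Function('C')(8, 2), -38)), -1))) = Add(Mul(-5452, Pow(26876, -1)), Mul(22756, Pow(Add(Mul(Mul(-1, -2), Add(3, -1)), Mul(Add(Rational(-18, 7), Mul(2, 2)), -38)), -1))) = Add(Mul(-5452, Rational(1, 26876)), Mul(22756, Pow(Add(Mul(2, 2), Mul(Add(Rational(-18, 7), 4), -38)), -1))) = Add(Rational(-1363, 6719), Mul(22756, Pow(Add(4, Mul(Rational(10, 7), -38)), -1))) = Add(Rational(-1363, 6719), Mul(22756, Pow(Add(4, Rational(-380, 7)), -1))) = Add(Rational(-1363, 6719), Mul(22756, Pow(Rational(-352, 7), -1))) = Add(Rational(-1363, 6719), Mul(22756, Rational(-7, 352))) = Add(Rational(-1363, 6719), Rational(-39823, 88)) = Rational(-267690681, 591272)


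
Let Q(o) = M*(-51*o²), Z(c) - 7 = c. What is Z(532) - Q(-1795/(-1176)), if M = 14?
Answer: 72522617/32928 ≈ 2202.5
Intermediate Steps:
Z(c) = 7 + c
Q(o) = -714*o² (Q(o) = 14*(-51*o²) = -714*o²)
Z(532) - Q(-1795/(-1176)) = (7 + 532) - (-714)*(-1795/(-1176))² = 539 - (-714)*(-1795*(-1/1176))² = 539 - (-714)*(1795/1176)² = 539 - (-714)*3222025/1382976 = 539 - 1*(-54774425/32928) = 539 + 54774425/32928 = 72522617/32928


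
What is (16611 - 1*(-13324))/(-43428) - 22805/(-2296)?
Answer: 32915885/3561096 ≈ 9.2432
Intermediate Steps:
(16611 - 1*(-13324))/(-43428) - 22805/(-2296) = (16611 + 13324)*(-1/43428) - 22805*(-1/2296) = 29935*(-1/43428) + 22805/2296 = -29935/43428 + 22805/2296 = 32915885/3561096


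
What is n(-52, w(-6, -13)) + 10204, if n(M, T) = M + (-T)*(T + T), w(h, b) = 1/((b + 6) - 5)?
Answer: 730943/72 ≈ 10152.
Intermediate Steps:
w(h, b) = 1/(1 + b) (w(h, b) = 1/((6 + b) - 5) = 1/(1 + b))
n(M, T) = M - 2*T² (n(M, T) = M + (-T)*(2*T) = M - 2*T²)
n(-52, w(-6, -13)) + 10204 = (-52 - 2/(1 - 13)²) + 10204 = (-52 - 2*(1/(-12))²) + 10204 = (-52 - 2*(-1/12)²) + 10204 = (-52 - 2*1/144) + 10204 = (-52 - 1/72) + 10204 = -3745/72 + 10204 = 730943/72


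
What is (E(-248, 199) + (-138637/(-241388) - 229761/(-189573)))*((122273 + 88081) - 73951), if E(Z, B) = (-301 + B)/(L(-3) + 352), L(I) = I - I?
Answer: 137005923014232455/671156160752 ≈ 2.0413e+5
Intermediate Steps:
L(I) = 0
E(Z, B) = -301/352 + B/352 (E(Z, B) = (-301 + B)/(0 + 352) = (-301 + B)/352 = (-301 + B)*(1/352) = -301/352 + B/352)
(E(-248, 199) + (-138637/(-241388) - 229761/(-189573)))*((122273 + 88081) - 73951) = ((-301/352 + (1/352)*199) + (-138637/(-241388) - 229761/(-189573)))*((122273 + 88081) - 73951) = ((-301/352 + 199/352) + (-138637*(-1/241388) - 229761*(-1/189573)))*(210354 - 73951) = (-51/176 + (138637/241388 + 76587/63191))*136403 = (-51/176 + 27247793423/15253549108)*136403 = (1004420159485/671156160752)*136403 = 137005923014232455/671156160752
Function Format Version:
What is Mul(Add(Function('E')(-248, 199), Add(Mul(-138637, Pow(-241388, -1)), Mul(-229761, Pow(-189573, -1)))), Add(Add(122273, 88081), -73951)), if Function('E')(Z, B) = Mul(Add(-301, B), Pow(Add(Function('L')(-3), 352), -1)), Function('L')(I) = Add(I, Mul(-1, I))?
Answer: Rational(137005923014232455, 671156160752) ≈ 2.0413e+5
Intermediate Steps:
Function('L')(I) = 0
Function('E')(Z, B) = Add(Rational(-301, 352), Mul(Rational(1, 352), B)) (Function('E')(Z, B) = Mul(Add(-301, B), Pow(Add(0, 352), -1)) = Mul(Add(-301, B), Pow(352, -1)) = Mul(Add(-301, B), Rational(1, 352)) = Add(Rational(-301, 352), Mul(Rational(1, 352), B)))
Mul(Add(Function('E')(-248, 199), Add(Mul(-138637, Pow(-241388, -1)), Mul(-229761, Pow(-189573, -1)))), Add(Add(122273, 88081), -73951)) = Mul(Add(Add(Rational(-301, 352), Mul(Rational(1, 352), 199)), Add(Mul(-138637, Pow(-241388, -1)), Mul(-229761, Pow(-189573, -1)))), Add(Add(122273, 88081), -73951)) = Mul(Add(Add(Rational(-301, 352), Rational(199, 352)), Add(Mul(-138637, Rational(-1, 241388)), Mul(-229761, Rational(-1, 189573)))), Add(210354, -73951)) = Mul(Add(Rational(-51, 176), Add(Rational(138637, 241388), Rational(76587, 63191))), 136403) = Mul(Add(Rational(-51, 176), Rational(27247793423, 15253549108)), 136403) = Mul(Rational(1004420159485, 671156160752), 136403) = Rational(137005923014232455, 671156160752)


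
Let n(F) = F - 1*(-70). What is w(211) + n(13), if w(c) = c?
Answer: 294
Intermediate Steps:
n(F) = 70 + F (n(F) = F + 70 = 70 + F)
w(211) + n(13) = 211 + (70 + 13) = 211 + 83 = 294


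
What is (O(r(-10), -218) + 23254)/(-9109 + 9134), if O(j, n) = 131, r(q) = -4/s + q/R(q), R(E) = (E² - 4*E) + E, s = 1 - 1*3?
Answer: 4677/5 ≈ 935.40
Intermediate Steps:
s = -2 (s = 1 - 3 = -2)
R(E) = E² - 3*E
r(q) = 2 + 1/(-3 + q) (r(q) = -4/(-2) + q/((q*(-3 + q))) = -4*(-½) + q*(1/(q*(-3 + q))) = 2 + 1/(-3 + q))
(O(r(-10), -218) + 23254)/(-9109 + 9134) = (131 + 23254)/(-9109 + 9134) = 23385/25 = 23385*(1/25) = 4677/5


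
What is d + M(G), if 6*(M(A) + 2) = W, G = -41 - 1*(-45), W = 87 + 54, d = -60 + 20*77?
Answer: 3003/2 ≈ 1501.5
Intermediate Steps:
d = 1480 (d = -60 + 1540 = 1480)
W = 141
G = 4 (G = -41 + 45 = 4)
M(A) = 43/2 (M(A) = -2 + (1/6)*141 = -2 + 47/2 = 43/2)
d + M(G) = 1480 + 43/2 = 3003/2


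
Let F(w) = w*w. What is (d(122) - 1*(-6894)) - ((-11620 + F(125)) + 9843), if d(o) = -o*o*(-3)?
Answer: 37698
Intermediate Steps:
F(w) = w²
d(o) = 3*o² (d(o) = -o²*(-3) = 3*o²)
(d(122) - 1*(-6894)) - ((-11620 + F(125)) + 9843) = (3*122² - 1*(-6894)) - ((-11620 + 125²) + 9843) = (3*14884 + 6894) - ((-11620 + 15625) + 9843) = (44652 + 6894) - (4005 + 9843) = 51546 - 1*13848 = 51546 - 13848 = 37698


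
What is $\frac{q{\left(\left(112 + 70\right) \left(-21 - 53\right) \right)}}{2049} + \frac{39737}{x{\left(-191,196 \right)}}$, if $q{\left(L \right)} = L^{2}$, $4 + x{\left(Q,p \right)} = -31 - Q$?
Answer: $\frac{9459265619}{106548} \approx 88779.0$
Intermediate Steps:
$x{\left(Q,p \right)} = -35 - Q$ ($x{\left(Q,p \right)} = -4 - \left(31 + Q\right) = -35 - Q$)
$\frac{q{\left(\left(112 + 70\right) \left(-21 - 53\right) \right)}}{2049} + \frac{39737}{x{\left(-191,196 \right)}} = \frac{\left(\left(112 + 70\right) \left(-21 - 53\right)\right)^{2}}{2049} + \frac{39737}{-35 - -191} = \left(182 \left(-74\right)\right)^{2} \cdot \frac{1}{2049} + \frac{39737}{-35 + 191} = \left(-13468\right)^{2} \cdot \frac{1}{2049} + \frac{39737}{156} = 181387024 \cdot \frac{1}{2049} + 39737 \cdot \frac{1}{156} = \frac{181387024}{2049} + \frac{39737}{156} = \frac{9459265619}{106548}$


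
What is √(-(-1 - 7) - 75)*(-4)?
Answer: -4*I*√67 ≈ -32.741*I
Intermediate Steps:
√(-(-1 - 7) - 75)*(-4) = √(-1*(-8) - 75)*(-4) = √(8 - 75)*(-4) = √(-67)*(-4) = (I*√67)*(-4) = -4*I*√67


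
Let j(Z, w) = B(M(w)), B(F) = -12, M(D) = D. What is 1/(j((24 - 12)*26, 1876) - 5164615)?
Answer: -1/5164627 ≈ -1.9362e-7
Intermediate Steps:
j(Z, w) = -12
1/(j((24 - 12)*26, 1876) - 5164615) = 1/(-12 - 5164615) = 1/(-5164627) = -1/5164627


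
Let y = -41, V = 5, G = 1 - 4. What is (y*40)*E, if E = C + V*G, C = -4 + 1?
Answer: 29520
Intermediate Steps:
C = -3
G = -3
E = -18 (E = -3 + 5*(-3) = -3 - 15 = -18)
(y*40)*E = -41*40*(-18) = -1640*(-18) = 29520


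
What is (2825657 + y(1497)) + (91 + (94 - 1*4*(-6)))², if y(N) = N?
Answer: 2870835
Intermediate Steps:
(2825657 + y(1497)) + (91 + (94 - 1*4*(-6)))² = (2825657 + 1497) + (91 + (94 - 1*4*(-6)))² = 2827154 + (91 + (94 - 4*(-6)))² = 2827154 + (91 + (94 - 1*(-24)))² = 2827154 + (91 + (94 + 24))² = 2827154 + (91 + 118)² = 2827154 + 209² = 2827154 + 43681 = 2870835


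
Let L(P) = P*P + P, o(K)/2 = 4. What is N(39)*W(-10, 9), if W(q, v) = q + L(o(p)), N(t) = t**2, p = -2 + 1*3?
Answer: 94302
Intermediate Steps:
p = 1 (p = -2 + 3 = 1)
o(K) = 8 (o(K) = 2*4 = 8)
L(P) = P + P**2 (L(P) = P**2 + P = P + P**2)
W(q, v) = 72 + q (W(q, v) = q + 8*(1 + 8) = q + 8*9 = q + 72 = 72 + q)
N(39)*W(-10, 9) = 39**2*(72 - 10) = 1521*62 = 94302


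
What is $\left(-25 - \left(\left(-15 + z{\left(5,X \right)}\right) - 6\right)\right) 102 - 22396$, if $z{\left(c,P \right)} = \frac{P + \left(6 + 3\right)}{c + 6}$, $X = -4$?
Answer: $- \frac{251354}{11} \approx -22850.0$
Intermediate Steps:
$z{\left(c,P \right)} = \frac{9 + P}{6 + c}$ ($z{\left(c,P \right)} = \frac{P + 9}{6 + c} = \frac{9 + P}{6 + c}$)
$\left(-25 - \left(\left(-15 + z{\left(5,X \right)}\right) - 6\right)\right) 102 - 22396 = \left(-25 - \left(\left(-15 + \frac{9 - 4}{6 + 5}\right) - 6\right)\right) 102 - 22396 = \left(-25 - \left(\left(-15 + \frac{1}{11} \cdot 5\right) - 6\right)\right) 102 - 22396 = \left(-25 - \left(\left(-15 + \frac{5}{11}\right) - 6\right)\right) 102 - 22396 = \left(-25 - \left(- \frac{160}{11} - 6\right)\right) 102 - 22396 = \left(-25 - - \frac{226}{11}\right) 102 - 22396 = \left(-25 + \frac{226}{11}\right) 102 - 22396 = \left(- \frac{49}{11}\right) 102 - 22396 = - \frac{4998}{11} - 22396 = - \frac{251354}{11}$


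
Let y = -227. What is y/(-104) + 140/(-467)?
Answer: 91449/48568 ≈ 1.8829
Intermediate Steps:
y/(-104) + 140/(-467) = -227/(-104) + 140/(-467) = -227*(-1/104) + 140*(-1/467) = 227/104 - 140/467 = 91449/48568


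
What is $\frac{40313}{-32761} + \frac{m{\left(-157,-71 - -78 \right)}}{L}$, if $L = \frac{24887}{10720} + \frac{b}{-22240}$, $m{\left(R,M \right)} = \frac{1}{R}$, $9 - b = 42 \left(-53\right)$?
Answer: $- \frac{5248853112287}{4255646004599} \approx -1.2334$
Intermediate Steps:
$b = 2235$ ($b = 9 - 42 \left(-53\right) = 9 - -2226 = 9 + 2226 = 2235$)
$L = \frac{827387}{372520}$ ($L = \frac{24887}{10720} + \frac{2235}{-22240} = 24887 \cdot \frac{1}{10720} + 2235 \left(- \frac{1}{22240}\right) = \frac{24887}{10720} - \frac{447}{4448} = \frac{827387}{372520} \approx 2.2211$)
$\frac{40313}{-32761} + \frac{m{\left(-157,-71 - -78 \right)}}{L} = \frac{40313}{-32761} + \frac{1}{\left(-157\right) \frac{827387}{372520}} = 40313 \left(- \frac{1}{32761}\right) - \frac{372520}{129899759} = - \frac{40313}{32761} - \frac{372520}{129899759} = - \frac{5248853112287}{4255646004599}$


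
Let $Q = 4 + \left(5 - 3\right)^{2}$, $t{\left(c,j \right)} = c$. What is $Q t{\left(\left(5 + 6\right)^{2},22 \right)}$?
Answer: $968$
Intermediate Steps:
$Q = 8$ ($Q = 4 + 2^{2} = 4 + 4 = 8$)
$Q t{\left(\left(5 + 6\right)^{2},22 \right)} = 8 \left(5 + 6\right)^{2} = 8 \cdot 11^{2} = 8 \cdot 121 = 968$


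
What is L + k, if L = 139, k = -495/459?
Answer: 7034/51 ≈ 137.92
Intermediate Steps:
k = -55/51 (k = -495*1/459 = -55/51 ≈ -1.0784)
L + k = 139 - 55/51 = 7034/51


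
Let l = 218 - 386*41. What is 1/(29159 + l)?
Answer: 1/13551 ≈ 7.3795e-5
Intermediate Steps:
l = -15608 (l = 218 - 15826 = -15608)
1/(29159 + l) = 1/(29159 - 15608) = 1/13551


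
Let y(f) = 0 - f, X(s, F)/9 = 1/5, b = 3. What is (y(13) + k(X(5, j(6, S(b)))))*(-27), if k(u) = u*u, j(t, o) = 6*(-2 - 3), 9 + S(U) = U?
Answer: 6588/25 ≈ 263.52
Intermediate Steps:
S(U) = -9 + U
j(t, o) = -30 (j(t, o) = 6*(-5) = -30)
X(s, F) = 9/5
k(u) = u²
y(f) = -f
(y(13) + k(X(5, j(6, S(b)))))*(-27) = (-1*13 + (9/5)²)*(-27) = (-13 + 81/25)*(-27) = -244/25*(-27) = 6588/25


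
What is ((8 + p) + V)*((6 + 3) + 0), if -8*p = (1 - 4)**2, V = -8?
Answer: -81/8 ≈ -10.125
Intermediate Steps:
p = -9/8 (p = -(1 - 4)**2/8 = -1/8*(-3)**2 = -1/8*9 = -9/8 ≈ -1.1250)
((8 + p) + V)*((6 + 3) + 0) = ((8 - 9/8) - 8)*((6 + 3) + 0) = (55/8 - 8)*(9 + 0) = -9/8*9 = -81/8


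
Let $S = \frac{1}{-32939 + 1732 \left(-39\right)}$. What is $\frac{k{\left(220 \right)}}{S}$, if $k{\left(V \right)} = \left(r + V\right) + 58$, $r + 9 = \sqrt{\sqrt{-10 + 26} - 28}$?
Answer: $-27031003 - 200974 i \sqrt{6} \approx -2.7031 \cdot 10^{7} - 4.9228 \cdot 10^{5} i$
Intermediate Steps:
$r = -9 + 2 i \sqrt{6}$ ($r = -9 + \sqrt{\sqrt{-10 + 26} - 28} = -9 + \sqrt{\sqrt{16} - 28} = -9 + \sqrt{4 - 28} = -9 + \sqrt{-24} = -9 + 2 i \sqrt{6} \approx -9.0 + 4.899 i$)
$S = - \frac{1}{100487}$ ($S = \frac{1}{-32939 - 67548} = \frac{1}{-100487} = - \frac{1}{100487} \approx -9.9515 \cdot 10^{-6}$)
$k{\left(V \right)} = 49 + V + 2 i \sqrt{6}$ ($k{\left(V \right)} = \left(\left(-9 + 2 i \sqrt{6}\right) + V\right) + 58 = \left(-9 + V + 2 i \sqrt{6}\right) + 58 = 49 + V + 2 i \sqrt{6}$)
$\frac{k{\left(220 \right)}}{S} = \frac{49 + 220 + 2 i \sqrt{6}}{- \frac{1}{100487}} = \left(269 + 2 i \sqrt{6}\right) \left(-100487\right) = -27031003 - 200974 i \sqrt{6}$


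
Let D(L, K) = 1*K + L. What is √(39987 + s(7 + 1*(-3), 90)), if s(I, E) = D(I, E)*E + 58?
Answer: √48505 ≈ 220.24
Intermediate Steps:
D(L, K) = K + L
s(I, E) = 58 + E*(E + I) (s(I, E) = (E + I)*E + 58 = E*(E + I) + 58 = 58 + E*(E + I))
√(39987 + s(7 + 1*(-3), 90)) = √(39987 + (58 + 90*(90 + (7 + 1*(-3))))) = √(39987 + (58 + 90*(90 + (7 - 3)))) = √(39987 + (58 + 90*(90 + 4))) = √(39987 + (58 + 90*94)) = √(39987 + (58 + 8460)) = √(39987 + 8518) = √48505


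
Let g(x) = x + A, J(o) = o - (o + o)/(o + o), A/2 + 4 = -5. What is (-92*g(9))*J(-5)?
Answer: -4968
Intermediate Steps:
A = -18 (A = -8 + 2*(-5) = -8 - 10 = -18)
J(o) = -1 + o (J(o) = o - 2*o/(2*o) = o - 2*o*1/(2*o) = o - 1*1 = o - 1 = -1 + o)
g(x) = -18 + x (g(x) = x - 18 = -18 + x)
(-92*g(9))*J(-5) = (-92*(-18 + 9))*(-1 - 5) = -92*(-9)*(-6) = 828*(-6) = -4968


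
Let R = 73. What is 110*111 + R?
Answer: 12283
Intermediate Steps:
110*111 + R = 110*111 + 73 = 12210 + 73 = 12283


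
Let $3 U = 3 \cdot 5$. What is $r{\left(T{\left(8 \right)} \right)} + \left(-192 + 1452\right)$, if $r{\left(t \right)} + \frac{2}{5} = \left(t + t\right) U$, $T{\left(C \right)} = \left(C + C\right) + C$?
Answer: $\frac{7498}{5} \approx 1499.6$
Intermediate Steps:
$U = 5$ ($U = \frac{3 \cdot 5}{3} = \frac{1}{3} \cdot 15 = 5$)
$T{\left(C \right)} = 3 C$ ($T{\left(C \right)} = 2 C + C = 3 C$)
$r{\left(t \right)} = - \frac{2}{5} + 10 t$ ($r{\left(t \right)} = - \frac{2}{5} + \left(t + t\right) 5 = - \frac{2}{5} + 2 t 5 = - \frac{2}{5} + 10 t$)
$r{\left(T{\left(8 \right)} \right)} + \left(-192 + 1452\right) = \left(- \frac{2}{5} + 10 \cdot 3 \cdot 8\right) + \left(-192 + 1452\right) = \left(- \frac{2}{5} + 10 \cdot 24\right) + 1260 = \left(- \frac{2}{5} + 240\right) + 1260 = \frac{1198}{5} + 1260 = \frac{7498}{5}$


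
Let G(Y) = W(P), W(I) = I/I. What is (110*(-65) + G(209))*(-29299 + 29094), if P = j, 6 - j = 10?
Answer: 1465545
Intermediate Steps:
j = -4 (j = 6 - 1*10 = 6 - 10 = -4)
P = -4
W(I) = 1
G(Y) = 1
(110*(-65) + G(209))*(-29299 + 29094) = (110*(-65) + 1)*(-29299 + 29094) = (-7150 + 1)*(-205) = -7149*(-205) = 1465545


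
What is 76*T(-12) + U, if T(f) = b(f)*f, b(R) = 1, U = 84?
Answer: -828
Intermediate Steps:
T(f) = f (T(f) = 1*f = f)
76*T(-12) + U = 76*(-12) + 84 = -912 + 84 = -828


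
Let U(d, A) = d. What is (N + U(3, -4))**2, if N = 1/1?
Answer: 16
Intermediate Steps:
N = 1
(N + U(3, -4))**2 = (1 + 3)**2 = 4**2 = 16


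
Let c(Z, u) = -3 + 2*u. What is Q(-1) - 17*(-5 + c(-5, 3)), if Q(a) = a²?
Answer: 35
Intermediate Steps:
Q(-1) - 17*(-5 + c(-5, 3)) = (-1)² - 17*(-5 + (-3 + 2*3)) = 1 - 17*(-5 + (-3 + 6)) = 1 - 17*(-5 + 3) = 1 - 17*(-2) = 1 + 34 = 35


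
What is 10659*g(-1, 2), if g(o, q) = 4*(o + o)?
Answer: -85272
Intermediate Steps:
g(o, q) = 8*o (g(o, q) = 4*(2*o) = 8*o)
10659*g(-1, 2) = 10659*(8*(-1)) = 10659*(-8) = -85272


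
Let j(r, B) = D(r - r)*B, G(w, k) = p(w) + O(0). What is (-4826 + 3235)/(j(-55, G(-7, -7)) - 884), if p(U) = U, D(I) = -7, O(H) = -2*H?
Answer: 1591/835 ≈ 1.9054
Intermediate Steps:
G(w, k) = w (G(w, k) = w - 2*0 = w + 0 = w)
j(r, B) = -7*B
(-4826 + 3235)/(j(-55, G(-7, -7)) - 884) = (-4826 + 3235)/(-7*(-7) - 884) = -1591/(49 - 884) = -1591/(-835) = -1591*(-1/835) = 1591/835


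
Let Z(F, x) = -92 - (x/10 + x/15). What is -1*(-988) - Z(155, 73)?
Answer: 6553/6 ≈ 1092.2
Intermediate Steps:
Z(F, x) = -92 - x/6 (Z(F, x) = -92 - (x*(⅒) + x*(1/15)) = -92 - (x/10 + x/15) = -92 - x/6)
-1*(-988) - Z(155, 73) = -1*(-988) - (-92 - ⅙*73) = 988 - (-92 - 73/6) = 988 - 1*(-625/6) = 988 + 625/6 = 6553/6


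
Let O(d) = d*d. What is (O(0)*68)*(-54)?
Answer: 0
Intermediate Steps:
O(d) = d²
(O(0)*68)*(-54) = (0²*68)*(-54) = (0*68)*(-54) = 0*(-54) = 0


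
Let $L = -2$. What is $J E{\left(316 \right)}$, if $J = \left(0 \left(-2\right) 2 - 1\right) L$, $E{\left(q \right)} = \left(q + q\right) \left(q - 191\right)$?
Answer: $158000$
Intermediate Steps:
$E{\left(q \right)} = 2 q \left(-191 + q\right)$
$J = 2$ ($J = \left(0 \left(-2\right) 2 - 1\right) \left(-2\right) = \left(0 \cdot 2 - 1\right) \left(-2\right) = \left(0 - 1\right) \left(-2\right) = \left(-1\right) \left(-2\right) = 2$)
$J E{\left(316 \right)} = 2 \cdot 2 \cdot 316 \left(-191 + 316\right) = 2 \cdot 2 \cdot 316 \cdot 125 = 2 \cdot 79000 = 158000$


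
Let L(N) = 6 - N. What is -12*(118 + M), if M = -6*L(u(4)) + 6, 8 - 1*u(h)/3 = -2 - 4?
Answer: -4080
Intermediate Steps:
u(h) = 42 (u(h) = 24 - 3*(-2 - 4) = 24 - 3*(-6) = 24 + 18 = 42)
M = 222 (M = -6*(6 - 1*42) + 6 = -6*(6 - 42) + 6 = -6*(-36) + 6 = 216 + 6 = 222)
-12*(118 + M) = -12*(118 + 222) = -12*340 = -4080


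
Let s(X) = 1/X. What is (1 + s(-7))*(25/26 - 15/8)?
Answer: -285/364 ≈ -0.78297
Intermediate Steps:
s(X) = 1/X
(1 + s(-7))*(25/26 - 15/8) = (1 + 1/(-7))*(25/26 - 15/8) = (1 - ⅐)*(25*(1/26) - 15*⅛) = 6*(25/26 - 15/8)/7 = (6/7)*(-95/104) = -285/364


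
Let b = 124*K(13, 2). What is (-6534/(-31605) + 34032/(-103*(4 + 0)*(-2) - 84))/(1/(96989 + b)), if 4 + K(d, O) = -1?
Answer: 247901570514/55685 ≈ 4.4519e+6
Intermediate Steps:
K(d, O) = -5 (K(d, O) = -4 - 1 = -5)
b = -620 (b = 124*(-5) = -620)
(-6534/(-31605) + 34032/(-103*(4 + 0)*(-2) - 84))/(1/(96989 + b)) = (-6534/(-31605) + 34032/(-103*(4 + 0)*(-2) - 84))/(1/(96989 - 620)) = (-6534*(-1/31605) + 34032/(-412*(-2) - 84))/(1/96369) = (2178/10535 + 34032/(-103*(-8) - 84))/(1/96369) = (2178/10535 + 34032/(824 - 84))*96369 = (2178/10535 + 34032/740)*96369 = (2178/10535 + 34032*(1/740))*96369 = (2178/10535 + 8508/185)*96369 = (18006942/389795)*96369 = 247901570514/55685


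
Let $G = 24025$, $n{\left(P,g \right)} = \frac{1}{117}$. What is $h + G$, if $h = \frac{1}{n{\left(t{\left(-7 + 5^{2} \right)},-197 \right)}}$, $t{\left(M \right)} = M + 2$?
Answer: $24142$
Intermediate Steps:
$t{\left(M \right)} = 2 + M$
$n{\left(P,g \right)} = \frac{1}{117}$
$h = 117$ ($h = \frac{1}{\frac{1}{117}} = 117$)
$h + G = 117 + 24025 = 24142$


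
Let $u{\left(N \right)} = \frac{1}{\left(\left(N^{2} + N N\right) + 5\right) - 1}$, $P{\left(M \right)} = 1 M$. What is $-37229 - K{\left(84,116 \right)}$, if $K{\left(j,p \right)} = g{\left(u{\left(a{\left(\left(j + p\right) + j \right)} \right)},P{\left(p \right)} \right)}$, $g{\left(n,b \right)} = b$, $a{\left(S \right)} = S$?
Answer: $-37345$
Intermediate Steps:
$P{\left(M \right)} = M$
$u{\left(N \right)} = \frac{1}{4 + 2 N^{2}}$ ($u{\left(N \right)} = \frac{1}{\left(\left(N^{2} + N^{2}\right) + 5\right) - 1} = \frac{1}{\left(2 N^{2} + 5\right) - 1} = \frac{1}{\left(5 + 2 N^{2}\right) - 1} = \frac{1}{4 + 2 N^{2}}$)
$K{\left(j,p \right)} = p$
$-37229 - K{\left(84,116 \right)} = -37229 - 116 = -37345$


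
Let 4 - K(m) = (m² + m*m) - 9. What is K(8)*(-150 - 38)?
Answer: 21620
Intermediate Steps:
K(m) = 13 - 2*m² (K(m) = 4 - ((m² + m*m) - 9) = 4 - ((m² + m²) - 9) = 4 - (2*m² - 9) = 4 - (-9 + 2*m²) = 4 + (9 - 2*m²) = 13 - 2*m²)
K(8)*(-150 - 38) = (13 - 2*8²)*(-150 - 38) = (13 - 2*64)*(-188) = (13 - 128)*(-188) = -115*(-188) = 21620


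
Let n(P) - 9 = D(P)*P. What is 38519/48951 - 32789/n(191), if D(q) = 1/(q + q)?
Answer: -3209376817/930069 ≈ -3450.7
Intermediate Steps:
D(q) = 1/(2*q)
n(P) = 19/2 (n(P) = 9 + (1/(2*P))*P = 9 + ½ = 19/2)
38519/48951 - 32789/n(191) = 38519/48951 - 32789/19/2 = 38519*(1/48951) - 32789*2/19 = 38519/48951 - 65578/19 = -3209376817/930069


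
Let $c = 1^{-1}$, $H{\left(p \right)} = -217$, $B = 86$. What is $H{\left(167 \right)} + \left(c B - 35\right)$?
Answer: $-166$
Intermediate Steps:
$c = 1$
$H{\left(167 \right)} + \left(c B - 35\right) = -217 + \left(1 \cdot 86 - 35\right) = -217 + \left(86 - 35\right) = -217 + 51 = -166$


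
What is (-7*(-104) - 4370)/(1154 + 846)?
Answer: -1821/1000 ≈ -1.8210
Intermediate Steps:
(-7*(-104) - 4370)/(1154 + 846) = (728 - 4370)/2000 = -3642*1/2000 = -1821/1000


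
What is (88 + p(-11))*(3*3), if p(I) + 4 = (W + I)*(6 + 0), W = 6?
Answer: 486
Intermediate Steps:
p(I) = 32 + 6*I (p(I) = -4 + (6 + I)*(6 + 0) = -4 + (6 + I)*6 = -4 + (36 + 6*I) = 32 + 6*I)
(88 + p(-11))*(3*3) = (88 + (32 + 6*(-11)))*(3*3) = (88 + (32 - 66))*9 = (88 - 34)*9 = 54*9 = 486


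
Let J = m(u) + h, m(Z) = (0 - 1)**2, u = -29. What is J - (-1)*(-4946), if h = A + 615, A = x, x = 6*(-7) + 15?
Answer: -4357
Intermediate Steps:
x = -27 (x = -42 + 15 = -27)
A = -27
m(Z) = 1 (m(Z) = (-1)**2 = 1)
h = 588 (h = -27 + 615 = 588)
J = 589 (J = 1 + 588 = 589)
J - (-1)*(-4946) = 589 - (-1)*(-4946) = 589 - 1*4946 = 589 - 4946 = -4357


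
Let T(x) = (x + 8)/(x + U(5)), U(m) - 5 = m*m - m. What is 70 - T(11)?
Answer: 2501/36 ≈ 69.472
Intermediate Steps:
U(m) = 5 + m² - m (U(m) = 5 + (m*m - m) = 5 + (m² - m) = 5 + m² - m)
T(x) = (8 + x)/(25 + x) (T(x) = (x + 8)/(x + (5 + 5² - 1*5)) = (8 + x)/(x + (5 + 25 - 5)) = (8 + x)/(x + 25) = (8 + x)/(25 + x))
70 - T(11) = 70 - (8 + 11)/(25 + 11) = 70 - 19/36 = 2501/36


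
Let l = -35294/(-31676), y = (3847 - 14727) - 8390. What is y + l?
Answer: -305180613/15838 ≈ -19269.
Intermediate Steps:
y = -19270 (y = -10880 - 8390 = -19270)
l = 17647/15838 (l = -35294*(-1/31676) = 17647/15838 ≈ 1.1142)
y + l = -19270 + 17647/15838 = -305180613/15838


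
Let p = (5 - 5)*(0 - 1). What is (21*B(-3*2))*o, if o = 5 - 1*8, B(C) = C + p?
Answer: 378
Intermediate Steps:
p = 0 (p = 0*(-1) = 0)
B(C) = C (B(C) = C + 0 = C)
o = -3 (o = 5 - 8 = -3)
(21*B(-3*2))*o = (21*(-3*2))*(-3) = (21*(-6))*(-3) = -126*(-3) = 378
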